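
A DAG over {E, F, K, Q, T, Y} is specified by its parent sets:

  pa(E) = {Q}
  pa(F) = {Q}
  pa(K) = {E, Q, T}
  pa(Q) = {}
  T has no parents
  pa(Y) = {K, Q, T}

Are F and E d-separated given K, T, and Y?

We examine all 4 paths between F and E:
  1. F ← Q → E — Q:fork[open] ⇒ active
  2. F ← Q → Y ← T → K ← E — Q:fork[open]; Y:collider[open]; T:fork[blocks]; K:collider[open] ⇒ blocked
  3. F ← Q → Y ← K ← E — Q:fork[open]; Y:collider[open]; K:chain[blocks] ⇒ blocked
  4. F ← Q → K ← E — Q:fork[open]; K:collider[open] ⇒ active
Because an active path exists, F and E are not d-separated.

No — F and E are not d-separated given {K, T, Y}.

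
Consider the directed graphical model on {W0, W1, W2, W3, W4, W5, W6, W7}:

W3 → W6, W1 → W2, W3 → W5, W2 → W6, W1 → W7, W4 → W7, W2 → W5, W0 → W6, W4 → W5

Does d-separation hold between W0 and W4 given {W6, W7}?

No — W0 and W4 are not d-separated given {W6, W7}.

Enumerating the 4 paths from W0 to W4 and testing each for blocking by {W6, W7}:
Path 1: W0 → W6 ← W3 → W5 ← W2 ← W1 → W7 ← W4
  W5 is a collider here and neither W5 nor any of its descendants is conditioned on, so the collider stays closed — the path is blocked at W5.
Path 2: W0 → W6 ← W3 → W5 ← W4
  W5 is a collider here and neither W5 nor any of its descendants is conditioned on, so the collider stays closed — the path is blocked at W5.
Path 3: W0 → W6 ← W2 ← W1 → W7 ← W4
  W6 is a collider and W6 is conditioned on, which opens it; W2 is a chain and W2 is not conditioned on; W1 is a fork and W1 is not conditioned on; W7 is a collider and W7 is conditioned on, which opens it — no node blocks this path, so it is active.
Path 4: W0 → W6 ← W2 → W5 ← W4
  W5 is a collider here and neither W5 nor any of its descendants is conditioned on, so the collider stays closed — the path is blocked at W5.
Because an active path exists, W0 and W4 are not d-separated.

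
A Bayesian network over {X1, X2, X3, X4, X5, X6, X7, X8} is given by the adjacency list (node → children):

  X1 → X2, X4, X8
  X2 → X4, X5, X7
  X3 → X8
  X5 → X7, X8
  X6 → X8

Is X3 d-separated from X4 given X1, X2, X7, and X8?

Enumerating the 6 paths from X3 to X4 and testing each for blocking by {X1, X2, X7, X8}:
Path 1: X3 → X8 ← X5 → X7 ← X2 ← X1 → X4
  X2 is a chain here and X2 is conditioned on, so the path is blocked at X2.
Path 2: X3 → X8 ← X5 → X7 ← X2 → X4
  X2 is a fork here and X2 is conditioned on, so the path is blocked at X2.
Path 3: X3 → X8 ← X5 ← X2 ← X1 → X4
  X2 is a chain here and X2 is conditioned on, so the path is blocked at X2.
Path 4: X3 → X8 ← X5 ← X2 → X4
  X2 is a fork here and X2 is conditioned on, so the path is blocked at X2.
Path 5: X3 → X8 ← X1 → X4
  X1 is a fork here and X1 is conditioned on, so the path is blocked at X1.
Path 6: X3 → X8 ← X1 → X2 → X4
  X1 is a fork here and X1 is conditioned on, so the path is blocked at X1.
Every path is blocked, so X3 and X4 are d-separated given {X1, X2, X7, X8}.

Yes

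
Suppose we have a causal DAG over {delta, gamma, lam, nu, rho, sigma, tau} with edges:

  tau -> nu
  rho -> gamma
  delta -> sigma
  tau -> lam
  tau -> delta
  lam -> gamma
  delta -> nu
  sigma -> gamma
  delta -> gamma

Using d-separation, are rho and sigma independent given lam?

Enumerating the 4 paths from rho to sigma and testing each for blocking by {lam}:
Path 1: rho → gamma ← sigma
  gamma is a collider here and neither gamma nor any of its descendants is conditioned on, so the collider stays closed — the path is blocked at gamma.
Path 2: rho → gamma ← lam ← tau → nu ← delta → sigma
  gamma is a collider here and neither gamma nor any of its descendants is conditioned on, so the collider stays closed — the path is blocked at gamma.
Path 3: rho → gamma ← lam ← tau → delta → sigma
  gamma is a collider here and neither gamma nor any of its descendants is conditioned on, so the collider stays closed — the path is blocked at gamma.
Path 4: rho → gamma ← delta → sigma
  gamma is a collider here and neither gamma nor any of its descendants is conditioned on, so the collider stays closed — the path is blocked at gamma.
All paths are blocked; rho ⊥ sigma | {lam} holds.

Yes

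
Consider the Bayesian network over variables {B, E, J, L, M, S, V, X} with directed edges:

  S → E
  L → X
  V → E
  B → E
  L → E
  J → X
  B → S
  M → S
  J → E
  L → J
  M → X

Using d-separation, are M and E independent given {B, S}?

Yes

Enumerating the 6 paths from M to E and testing each for blocking by {B, S}:
  1. M → S ← B → E — S:collider[open]; B:fork[blocks] ⇒ blocked
  2. M → S → E — S:chain[blocks] ⇒ blocked
  3. M → X ← L → E — X:collider[blocks]; L:fork[open] ⇒ blocked
  4. M → X ← L → J → E — X:collider[blocks]; L:fork[open]; J:chain[open] ⇒ blocked
  5. M → X ← J ← L → E — X:collider[blocks]; J:chain[open]; L:fork[open] ⇒ blocked
  6. M → X ← J → E — X:collider[blocks]; J:fork[open] ⇒ blocked
Since every path is blocked, d-separation holds.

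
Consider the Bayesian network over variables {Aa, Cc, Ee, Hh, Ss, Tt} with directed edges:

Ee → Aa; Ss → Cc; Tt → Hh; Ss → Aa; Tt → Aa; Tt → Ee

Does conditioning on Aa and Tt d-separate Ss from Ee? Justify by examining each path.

We examine all 2 paths between Ss and Ee:
Path 1: Ss → Aa ← Ee
  Aa is a collider and Aa is conditioned on, which opens it — no node blocks this path, so it is active.
Path 2: Ss → Aa ← Tt → Ee
  Tt is a fork here and Tt is conditioned on, so the path is blocked at Tt.
At least one path is unblocked, so d-separation fails.

No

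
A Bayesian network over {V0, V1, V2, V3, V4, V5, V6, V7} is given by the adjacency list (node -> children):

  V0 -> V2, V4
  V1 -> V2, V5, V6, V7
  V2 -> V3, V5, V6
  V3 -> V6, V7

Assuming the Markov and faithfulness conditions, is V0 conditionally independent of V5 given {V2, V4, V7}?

No

We examine all 6 paths between V0 and V5:
Path 1: V0 → V2 → V6 ← V3 → V7 ← V1 → V5
  V2 is a chain here and V2 is conditioned on, so the path is blocked at V2.
Path 2: V0 → V2 → V6 ← V1 → V5
  V2 is a chain here and V2 is conditioned on, so the path is blocked at V2.
Path 3: V0 → V2 → V5
  V2 is a chain here and V2 is conditioned on, so the path is blocked at V2.
Path 4: V0 → V2 → V3 → V6 ← V1 → V5
  V2 is a chain here and V2 is conditioned on, so the path is blocked at V2.
Path 5: V0 → V2 → V3 → V7 ← V1 → V5
  V2 is a chain here and V2 is conditioned on, so the path is blocked at V2.
Path 6: V0 → V2 ← V1 → V5
  V2 is a collider and V2 is conditioned on, which opens it; V1 is a fork and V1 is not conditioned on — no node blocks this path, so it is active.
At least one path is unblocked, so d-separation fails.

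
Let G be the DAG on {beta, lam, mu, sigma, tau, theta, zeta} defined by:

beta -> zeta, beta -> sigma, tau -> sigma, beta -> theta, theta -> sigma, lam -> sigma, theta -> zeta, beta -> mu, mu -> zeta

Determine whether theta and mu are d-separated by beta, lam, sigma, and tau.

Yes

6 paths connect theta and mu; each must be blocked for d-separation to hold:
Path 1: theta ← beta → mu
  beta is a fork here and beta is conditioned on, so the path is blocked at beta.
Path 2: theta ← beta → zeta ← mu
  beta is a fork here and beta is conditioned on, so the path is blocked at beta.
Path 3: theta → sigma ← beta → mu
  beta is a fork here and beta is conditioned on, so the path is blocked at beta.
Path 4: theta → sigma ← beta → zeta ← mu
  beta is a fork here and beta is conditioned on, so the path is blocked at beta.
Path 5: theta → zeta ← beta → mu
  zeta is a collider here and neither zeta nor any of its descendants is conditioned on, so the collider stays closed — the path is blocked at zeta.
Path 6: theta → zeta ← mu
  zeta is a collider here and neither zeta nor any of its descendants is conditioned on, so the collider stays closed — the path is blocked at zeta.
All paths are blocked; theta ⊥ mu | {beta, lam, sigma, tau} holds.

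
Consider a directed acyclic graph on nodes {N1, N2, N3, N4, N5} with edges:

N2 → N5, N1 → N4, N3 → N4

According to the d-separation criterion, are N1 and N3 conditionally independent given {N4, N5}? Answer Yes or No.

No — N1 and N3 are not d-separated given {N4, N5}.

The only undirected path from N1 to N3 is:
  1. N1 → N4 ← N3 — N4:collider[open] ⇒ active
At least one path is unblocked, so d-separation fails.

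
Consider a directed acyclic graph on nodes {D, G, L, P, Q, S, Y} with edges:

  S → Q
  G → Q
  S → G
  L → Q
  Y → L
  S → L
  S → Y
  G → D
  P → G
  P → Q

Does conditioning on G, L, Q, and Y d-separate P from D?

We examine all 5 paths between P and D:
Path 1: P → Q ← L ← Y ← S → G → D
  L is a chain here and L is conditioned on, so the path is blocked at L.
Path 2: P → Q ← L ← S → G → D
  L is a chain here and L is conditioned on, so the path is blocked at L.
Path 3: P → Q ← G → D
  G is a fork here and G is conditioned on, so the path is blocked at G.
Path 4: P → Q ← S → G → D
  G is a chain here and G is conditioned on, so the path is blocked at G.
Path 5: P → G → D
  G is a chain here and G is conditioned on, so the path is blocked at G.
Since every path is blocked, d-separation holds.

Yes — P and D are d-separated given {G, L, Q, Y}.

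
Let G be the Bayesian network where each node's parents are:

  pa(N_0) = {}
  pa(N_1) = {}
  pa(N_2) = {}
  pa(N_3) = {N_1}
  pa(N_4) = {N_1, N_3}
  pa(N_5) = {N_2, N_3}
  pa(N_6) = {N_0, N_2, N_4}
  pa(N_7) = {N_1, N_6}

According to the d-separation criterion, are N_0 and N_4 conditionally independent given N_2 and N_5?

Enumerating the 5 paths from N_0 to N_4 and testing each for blocking by {N_2, N_5}:
  1. N_0 → N_6 ← N_4 — N_6:collider[blocks] ⇒ blocked
  2. N_0 → N_6 → N_7 ← N_1 → N_4 — N_6:chain[open]; N_7:collider[blocks]; N_1:fork[open] ⇒ blocked
  3. N_0 → N_6 → N_7 ← N_1 → N_3 → N_4 — N_6:chain[open]; N_7:collider[blocks]; N_1:fork[open]; N_3:chain[open] ⇒ blocked
  4. N_0 → N_6 ← N_2 → N_5 ← N_3 ← N_1 → N_4 — N_6:collider[blocks]; N_2:fork[blocks]; N_5:collider[open]; N_3:chain[open]; N_1:fork[open] ⇒ blocked
  5. N_0 → N_6 ← N_2 → N_5 ← N_3 → N_4 — N_6:collider[blocks]; N_2:fork[blocks]; N_5:collider[open]; N_3:fork[open] ⇒ blocked
Every path is blocked, so N_0 and N_4 are d-separated given {N_2, N_5}.

Yes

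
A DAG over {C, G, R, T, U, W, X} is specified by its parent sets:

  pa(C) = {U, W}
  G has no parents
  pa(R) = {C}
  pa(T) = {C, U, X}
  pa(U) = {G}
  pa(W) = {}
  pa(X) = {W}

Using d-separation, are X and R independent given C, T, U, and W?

We examine all 3 paths between X and R:
  1. X → T ← C → R — T:collider[open]; C:fork[blocks] ⇒ blocked
  2. X → T ← U → C → R — T:collider[open]; U:fork[blocks]; C:chain[blocks] ⇒ blocked
  3. X ← W → C → R — W:fork[blocks]; C:chain[blocks] ⇒ blocked
Since every path is blocked, d-separation holds.

Yes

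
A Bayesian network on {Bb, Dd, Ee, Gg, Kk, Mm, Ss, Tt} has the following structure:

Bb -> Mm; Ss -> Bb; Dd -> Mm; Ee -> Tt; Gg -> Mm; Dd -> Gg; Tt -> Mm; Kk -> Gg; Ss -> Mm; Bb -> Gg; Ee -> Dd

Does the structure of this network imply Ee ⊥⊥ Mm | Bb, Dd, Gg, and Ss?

Enumerating the 5 paths from Ee to Mm and testing each for blocking by {Bb, Dd, Gg, Ss}:
Path 1: Ee → Tt → Mm
  Tt is a chain and Tt is not conditioned on — no node blocks this path, so it is active.
Path 2: Ee → Dd → Gg ← Bb ← Ss → Mm
  Dd is a chain here and Dd is conditioned on, so the path is blocked at Dd.
Path 3: Ee → Dd → Gg ← Bb → Mm
  Dd is a chain here and Dd is conditioned on, so the path is blocked at Dd.
Path 4: Ee → Dd → Gg → Mm
  Dd is a chain here and Dd is conditioned on, so the path is blocked at Dd.
Path 5: Ee → Dd → Mm
  Dd is a chain here and Dd is conditioned on, so the path is blocked at Dd.
At least one path is unblocked, so d-separation fails.

No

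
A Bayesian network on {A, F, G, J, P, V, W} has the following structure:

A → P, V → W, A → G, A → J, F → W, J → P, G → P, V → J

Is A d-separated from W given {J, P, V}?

Yes

There are 3 undirected paths between A and W; checking each against the conditioning set {J, P, V}:
  1. A → J ← V → W — J:collider[open]; V:fork[blocks] ⇒ blocked
  2. A → G → P ← J ← V → W — G:chain[open]; P:collider[open]; J:chain[blocks]; V:fork[blocks] ⇒ blocked
  3. A → P ← J ← V → W — P:collider[open]; J:chain[blocks]; V:fork[blocks] ⇒ blocked
Since every path is blocked, d-separation holds.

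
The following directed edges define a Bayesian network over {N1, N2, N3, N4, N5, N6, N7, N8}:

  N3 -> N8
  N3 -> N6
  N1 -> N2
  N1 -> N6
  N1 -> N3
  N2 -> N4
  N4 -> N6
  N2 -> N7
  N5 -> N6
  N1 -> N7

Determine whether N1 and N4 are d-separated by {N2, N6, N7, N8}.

4 paths connect N1 and N4; each must be blocked for d-separation to hold:
  1. N1 → N3 → N6 ← N4 — N3:chain[open]; N6:collider[open] ⇒ active
  2. N1 → N6 ← N4 — N6:collider[open] ⇒ active
  3. N1 → N2 → N4 — N2:chain[blocks] ⇒ blocked
  4. N1 → N7 ← N2 → N4 — N7:collider[open]; N2:fork[blocks] ⇒ blocked
Because an active path exists, N1 and N4 are not d-separated.

No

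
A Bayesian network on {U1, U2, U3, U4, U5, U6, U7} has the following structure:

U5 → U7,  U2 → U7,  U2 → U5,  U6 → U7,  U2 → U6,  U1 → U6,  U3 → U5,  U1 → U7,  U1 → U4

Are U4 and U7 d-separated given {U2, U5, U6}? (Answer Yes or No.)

No — U4 and U7 are not d-separated given {U2, U5, U6}.

Enumerating the 4 paths from U4 to U7 and testing each for blocking by {U2, U5, U6}:
  1. U4 ← U1 → U6 ← U2 → U5 → U7 — U1:fork[open]; U6:collider[open]; U2:fork[blocks]; U5:chain[blocks] ⇒ blocked
  2. U4 ← U1 → U6 ← U2 → U7 — U1:fork[open]; U6:collider[open]; U2:fork[blocks] ⇒ blocked
  3. U4 ← U1 → U6 → U7 — U1:fork[open]; U6:chain[blocks] ⇒ blocked
  4. U4 ← U1 → U7 — U1:fork[open] ⇒ active
Since the path U4 ← U1 → U7 is active, U4 and U7 are not d-separated given {U2, U5, U6}.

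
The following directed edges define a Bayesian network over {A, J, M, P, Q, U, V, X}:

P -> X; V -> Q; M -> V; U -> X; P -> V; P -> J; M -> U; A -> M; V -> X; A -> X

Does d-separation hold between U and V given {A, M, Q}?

Yes

6 paths connect U and V; each must be blocked for d-separation to hold:
Path 1: U → X ← A → M → V
  X is a collider here and neither X nor any of its descendants is conditioned on, so the collider stays closed — the path is blocked at X.
Path 2: U → X ← V
  X is a collider here and neither X nor any of its descendants is conditioned on, so the collider stays closed — the path is blocked at X.
Path 3: U → X ← P → V
  X is a collider here and neither X nor any of its descendants is conditioned on, so the collider stays closed — the path is blocked at X.
Path 4: U ← M ← A → X ← V
  M is a chain here and M is conditioned on, so the path is blocked at M.
Path 5: U ← M ← A → X ← P → V
  M is a chain here and M is conditioned on, so the path is blocked at M.
Path 6: U ← M → V
  M is a fork here and M is conditioned on, so the path is blocked at M.
Every path is blocked, so U and V are d-separated given {A, M, Q}.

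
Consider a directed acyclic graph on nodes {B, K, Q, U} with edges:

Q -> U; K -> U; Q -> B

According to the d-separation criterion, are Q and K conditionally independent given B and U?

Only one path connects Q and K:
Path 1: Q → U ← K
  U is a collider and U is conditioned on, which opens it — no node blocks this path, so it is active.
Because an active path exists, Q and K are not d-separated.

No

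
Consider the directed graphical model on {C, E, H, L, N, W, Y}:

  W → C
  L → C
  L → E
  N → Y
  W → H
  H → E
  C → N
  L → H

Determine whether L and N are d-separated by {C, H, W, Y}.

Yes — L and N are d-separated given {C, H, W, Y}.

3 paths connect L and N; each must be blocked for d-separation to hold:
Path 1: L → E ← H ← W → C → N
  E is a collider here and neither E nor any of its descendants is conditioned on, so the collider stays closed — the path is blocked at E.
Path 2: L → C → N
  C is a chain here and C is conditioned on, so the path is blocked at C.
Path 3: L → H ← W → C → N
  W is a fork here and W is conditioned on, so the path is blocked at W.
All paths are blocked; L ⊥ N | {C, H, W, Y} holds.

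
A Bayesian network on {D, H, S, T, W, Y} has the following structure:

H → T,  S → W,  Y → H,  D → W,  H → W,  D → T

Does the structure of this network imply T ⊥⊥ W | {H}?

2 paths connect T and W; each must be blocked for d-separation to hold:
  1. T ← D → W — D:fork[open] ⇒ active
  2. T ← H → W — H:fork[blocks] ⇒ blocked
Because an active path exists, T and W are not d-separated.

No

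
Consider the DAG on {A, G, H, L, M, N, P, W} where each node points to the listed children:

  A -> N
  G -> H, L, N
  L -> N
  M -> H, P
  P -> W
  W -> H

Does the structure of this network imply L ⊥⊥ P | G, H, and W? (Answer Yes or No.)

4 paths connect L and P; each must be blocked for d-separation to hold:
Path 1: L ← G → H ← W ← P
  G is a fork here and G is conditioned on, so the path is blocked at G.
Path 2: L ← G → H ← M → P
  G is a fork here and G is conditioned on, so the path is blocked at G.
Path 3: L → N ← G → H ← W ← P
  N is a collider here and neither N nor any of its descendants is conditioned on, so the collider stays closed — the path is blocked at N.
Path 4: L → N ← G → H ← M → P
  N is a collider here and neither N nor any of its descendants is conditioned on, so the collider stays closed — the path is blocked at N.
Since every path is blocked, d-separation holds.

Yes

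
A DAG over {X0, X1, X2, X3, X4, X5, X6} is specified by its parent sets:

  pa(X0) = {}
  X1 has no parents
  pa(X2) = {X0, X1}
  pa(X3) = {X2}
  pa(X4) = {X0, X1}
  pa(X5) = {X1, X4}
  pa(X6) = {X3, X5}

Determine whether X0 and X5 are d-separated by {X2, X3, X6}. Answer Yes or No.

No

There are 6 undirected paths between X0 and X5; checking each against the conditioning set {X2, X3, X6}:
Path 1: X0 → X2 → X3 → X6 ← X5
  X2 is a chain here and X2 is conditioned on, so the path is blocked at X2.
Path 2: X0 → X2 ← X1 → X5
  X2 is a collider and X2 is conditioned on, which opens it; X1 is a fork and X1 is not conditioned on — no node blocks this path, so it is active.
Path 3: X0 → X2 ← X1 → X4 → X5
  X2 is a collider and X2 is conditioned on, which opens it; X1 is a fork and X1 is not conditioned on; X4 is a chain and X4 is not conditioned on — no node blocks this path, so it is active.
Path 4: X0 → X4 → X5
  X4 is a chain and X4 is not conditioned on — no node blocks this path, so it is active.
Path 5: X0 → X4 ← X1 → X5
  X4 is a collider and its descendant X6 is conditioned on, which opens it; X1 is a fork and X1 is not conditioned on — no node blocks this path, so it is active.
Path 6: X0 → X4 ← X1 → X2 → X3 → X6 ← X5
  X2 is a chain here and X2 is conditioned on, so the path is blocked at X2.
Since the path X0 → X2 ← X1 → X5 is active, X0 and X5 are not d-separated given {X2, X3, X6}.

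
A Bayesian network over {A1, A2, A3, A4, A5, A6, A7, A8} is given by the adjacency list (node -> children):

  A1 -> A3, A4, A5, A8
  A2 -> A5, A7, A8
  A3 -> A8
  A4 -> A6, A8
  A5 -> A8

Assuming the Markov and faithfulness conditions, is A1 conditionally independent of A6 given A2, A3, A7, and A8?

Enumerating the 5 paths from A1 to A6 and testing each for blocking by {A2, A3, A7, A8}:
Path 1: A1 → A3 → A8 ← A4 → A6
  A3 is a chain here and A3 is conditioned on, so the path is blocked at A3.
Path 2: A1 → A5 ← A2 → A8 ← A4 → A6
  A2 is a fork here and A2 is conditioned on, so the path is blocked at A2.
Path 3: A1 → A5 → A8 ← A4 → A6
  A5 is a chain and A5 is not conditioned on; A8 is a collider and A8 is conditioned on, which opens it; A4 is a fork and A4 is not conditioned on — no node blocks this path, so it is active.
Path 4: A1 → A4 → A6
  A4 is a chain and A4 is not conditioned on — no node blocks this path, so it is active.
Path 5: A1 → A8 ← A4 → A6
  A8 is a collider and A8 is conditioned on, which opens it; A4 is a fork and A4 is not conditioned on — no node blocks this path, so it is active.
Since the path A1 → A5 → A8 ← A4 → A6 is active, A1 and A6 are not d-separated given {A2, A3, A7, A8}.

No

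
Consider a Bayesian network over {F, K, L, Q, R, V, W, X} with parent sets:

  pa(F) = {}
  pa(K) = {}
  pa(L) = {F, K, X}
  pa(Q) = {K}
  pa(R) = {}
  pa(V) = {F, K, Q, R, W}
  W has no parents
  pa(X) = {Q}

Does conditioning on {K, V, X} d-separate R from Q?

No

We examine all 5 paths between R and Q:
Path 1: R → V ← K → Q
  K is a fork here and K is conditioned on, so the path is blocked at K.
Path 2: R → V ← K → L ← X ← Q
  K is a fork here and K is conditioned on, so the path is blocked at K.
Path 3: R → V ← Q
  V is a collider and V is conditioned on, which opens it — no node blocks this path, so it is active.
Path 4: R → V ← F → L ← K → Q
  L is a collider here and neither L nor any of its descendants is conditioned on, so the collider stays closed — the path is blocked at L.
Path 5: R → V ← F → L ← X ← Q
  L is a collider here and neither L nor any of its descendants is conditioned on, so the collider stays closed — the path is blocked at L.
Because an active path exists, R and Q are not d-separated.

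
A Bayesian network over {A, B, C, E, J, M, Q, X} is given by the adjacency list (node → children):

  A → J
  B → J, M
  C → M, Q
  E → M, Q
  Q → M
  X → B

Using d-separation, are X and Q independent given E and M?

No — X and Q are not d-separated given {E, M}.

3 paths connect X and Q; each must be blocked for d-separation to hold:
Path 1: X → B → M ← C → Q
  B is a chain and B is not conditioned on; M is a collider and M is conditioned on, which opens it; C is a fork and C is not conditioned on — no node blocks this path, so it is active.
Path 2: X → B → M ← E → Q
  E is a fork here and E is conditioned on, so the path is blocked at E.
Path 3: X → B → M ← Q
  B is a chain and B is not conditioned on; M is a collider and M is conditioned on, which opens it — no node blocks this path, so it is active.
Since the path X → B → M ← C → Q is active, X and Q are not d-separated given {E, M}.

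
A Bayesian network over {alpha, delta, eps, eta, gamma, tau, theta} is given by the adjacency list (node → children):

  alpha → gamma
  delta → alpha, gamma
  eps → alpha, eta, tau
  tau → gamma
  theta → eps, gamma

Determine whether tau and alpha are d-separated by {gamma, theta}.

No — tau and alpha are not d-separated given {gamma, theta}.

There are 6 undirected paths between tau and alpha; checking each against the conditioning set {gamma, theta}:
Path 1: tau → gamma ← delta → alpha
  gamma is a collider and gamma is conditioned on, which opens it; delta is a fork and delta is not conditioned on — no node blocks this path, so it is active.
Path 2: tau → gamma ← alpha
  gamma is a collider and gamma is conditioned on, which opens it — no node blocks this path, so it is active.
Path 3: tau → gamma ← theta → eps → alpha
  theta is a fork here and theta is conditioned on, so the path is blocked at theta.
Path 4: tau ← eps → alpha
  eps is a fork and eps is not conditioned on — no node blocks this path, so it is active.
Path 5: tau ← eps ← theta → gamma ← delta → alpha
  theta is a fork here and theta is conditioned on, so the path is blocked at theta.
Path 6: tau ← eps ← theta → gamma ← alpha
  theta is a fork here and theta is conditioned on, so the path is blocked at theta.
Since the path tau → gamma ← delta → alpha is active, tau and alpha are not d-separated given {gamma, theta}.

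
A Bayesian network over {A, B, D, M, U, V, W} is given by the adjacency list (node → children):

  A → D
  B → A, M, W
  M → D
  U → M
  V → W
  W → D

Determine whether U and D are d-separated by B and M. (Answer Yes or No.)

3 paths connect U and D; each must be blocked for d-separation to hold:
Path 1: U → M ← B → A → D
  B is a fork here and B is conditioned on, so the path is blocked at B.
Path 2: U → M ← B → W → D
  B is a fork here and B is conditioned on, so the path is blocked at B.
Path 3: U → M → D
  M is a chain here and M is conditioned on, so the path is blocked at M.
Since every path is blocked, d-separation holds.

Yes — U and D are d-separated given {B, M}.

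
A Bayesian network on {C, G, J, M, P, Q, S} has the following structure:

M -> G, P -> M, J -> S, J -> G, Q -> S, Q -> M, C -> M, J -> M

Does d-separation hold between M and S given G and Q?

Enumerating the 3 paths from M to S and testing each for blocking by {G, Q}:
Path 1: M ← J → S
  J is a fork and J is not conditioned on — no node blocks this path, so it is active.
Path 2: M ← Q → S
  Q is a fork here and Q is conditioned on, so the path is blocked at Q.
Path 3: M → G ← J → S
  G is a collider and G is conditioned on, which opens it; J is a fork and J is not conditioned on — no node blocks this path, so it is active.
Since the path M ← J → S is active, M and S are not d-separated given {G, Q}.

No — M and S are not d-separated given {G, Q}.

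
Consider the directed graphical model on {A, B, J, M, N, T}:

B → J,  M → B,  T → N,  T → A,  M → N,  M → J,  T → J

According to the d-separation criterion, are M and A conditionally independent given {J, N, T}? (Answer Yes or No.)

Yes — M and A are d-separated given {J, N, T}.

There are 3 undirected paths between M and A; checking each against the conditioning set {J, N, T}:
Path 1: M → N ← T → A
  T is a fork here and T is conditioned on, so the path is blocked at T.
Path 2: M → J ← T → A
  T is a fork here and T is conditioned on, so the path is blocked at T.
Path 3: M → B → J ← T → A
  T is a fork here and T is conditioned on, so the path is blocked at T.
Since every path is blocked, d-separation holds.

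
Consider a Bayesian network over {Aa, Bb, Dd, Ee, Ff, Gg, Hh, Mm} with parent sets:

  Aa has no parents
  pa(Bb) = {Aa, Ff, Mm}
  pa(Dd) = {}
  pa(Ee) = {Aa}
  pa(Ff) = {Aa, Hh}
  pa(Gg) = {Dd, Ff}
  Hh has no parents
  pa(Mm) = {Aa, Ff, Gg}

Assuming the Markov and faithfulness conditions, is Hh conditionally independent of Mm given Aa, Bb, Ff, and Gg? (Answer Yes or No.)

Yes

Enumerating the 6 paths from Hh to Mm and testing each for blocking by {Aa, Bb, Ff, Gg}:
Path 1: Hh → Ff ← Aa → Bb ← Mm
  Aa is a fork here and Aa is conditioned on, so the path is blocked at Aa.
Path 2: Hh → Ff ← Aa → Mm
  Aa is a fork here and Aa is conditioned on, so the path is blocked at Aa.
Path 3: Hh → Ff → Bb ← Aa → Mm
  Ff is a chain here and Ff is conditioned on, so the path is blocked at Ff.
Path 4: Hh → Ff → Bb ← Mm
  Ff is a chain here and Ff is conditioned on, so the path is blocked at Ff.
Path 5: Hh → Ff → Gg → Mm
  Ff is a chain here and Ff is conditioned on, so the path is blocked at Ff.
Path 6: Hh → Ff → Mm
  Ff is a chain here and Ff is conditioned on, so the path is blocked at Ff.
All paths are blocked; Hh ⊥ Mm | {Aa, Bb, Ff, Gg} holds.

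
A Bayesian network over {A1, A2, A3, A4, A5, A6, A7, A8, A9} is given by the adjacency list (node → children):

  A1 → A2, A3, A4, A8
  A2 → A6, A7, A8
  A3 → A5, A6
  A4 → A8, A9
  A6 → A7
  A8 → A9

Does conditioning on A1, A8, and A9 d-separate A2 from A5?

There are 6 undirected paths between A2 and A5; checking each against the conditioning set {A1, A8, A9}:
Path 1: A2 ← A1 → A3 → A5
  A1 is a fork here and A1 is conditioned on, so the path is blocked at A1.
Path 2: A2 → A7 ← A6 ← A3 → A5
  A7 is a collider here and neither A7 nor any of its descendants is conditioned on, so the collider stays closed — the path is blocked at A7.
Path 3: A2 → A6 ← A3 → A5
  A6 is a collider here and neither A6 nor any of its descendants is conditioned on, so the collider stays closed — the path is blocked at A6.
Path 4: A2 → A8 ← A1 → A3 → A5
  A1 is a fork here and A1 is conditioned on, so the path is blocked at A1.
Path 5: A2 → A8 → A9 ← A4 ← A1 → A3 → A5
  A8 is a chain here and A8 is conditioned on, so the path is blocked at A8.
Path 6: A2 → A8 ← A4 ← A1 → A3 → A5
  A1 is a fork here and A1 is conditioned on, so the path is blocked at A1.
All paths are blocked; A2 ⊥ A5 | {A1, A8, A9} holds.

Yes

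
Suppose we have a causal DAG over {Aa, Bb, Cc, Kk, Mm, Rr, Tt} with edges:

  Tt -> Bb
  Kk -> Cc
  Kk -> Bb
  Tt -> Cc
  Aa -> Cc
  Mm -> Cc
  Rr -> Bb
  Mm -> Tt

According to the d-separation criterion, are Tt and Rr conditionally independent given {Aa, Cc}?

3 paths connect Tt and Rr; each must be blocked for d-separation to hold:
Path 1: Tt ← Mm → Cc ← Kk → Bb ← Rr
  Bb is a collider here and neither Bb nor any of its descendants is conditioned on, so the collider stays closed — the path is blocked at Bb.
Path 2: Tt → Cc ← Kk → Bb ← Rr
  Bb is a collider here and neither Bb nor any of its descendants is conditioned on, so the collider stays closed — the path is blocked at Bb.
Path 3: Tt → Bb ← Rr
  Bb is a collider here and neither Bb nor any of its descendants is conditioned on, so the collider stays closed — the path is blocked at Bb.
Every path is blocked, so Tt and Rr are d-separated given {Aa, Cc}.

Yes — Tt and Rr are d-separated given {Aa, Cc}.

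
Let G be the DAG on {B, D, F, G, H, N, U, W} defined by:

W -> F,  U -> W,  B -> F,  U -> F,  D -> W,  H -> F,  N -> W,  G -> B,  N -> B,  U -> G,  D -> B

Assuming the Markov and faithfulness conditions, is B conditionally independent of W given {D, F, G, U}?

There are 6 undirected paths between B and W; checking each against the conditioning set {D, F, G, U}:
  1. B → F ← W — F:collider[open] ⇒ active
  2. B → F ← U → W — F:collider[open]; U:fork[blocks] ⇒ blocked
  3. B ← N → W — N:fork[open] ⇒ active
  4. B ← G ← U → F ← W — G:chain[blocks]; U:fork[blocks]; F:collider[open] ⇒ blocked
  5. B ← G ← U → W — G:chain[blocks]; U:fork[blocks] ⇒ blocked
  6. B ← D → W — D:fork[blocks] ⇒ blocked
Because an active path exists, B and W are not d-separated.

No — B and W are not d-separated given {D, F, G, U}.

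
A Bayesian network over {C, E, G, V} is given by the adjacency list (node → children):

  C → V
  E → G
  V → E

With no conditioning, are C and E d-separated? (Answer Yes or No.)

The only undirected path from C to E is:
Path 1: C → V → E
  V is a chain and V is not conditioned on — no node blocks this path, so it is active.
Because an active path exists, C and E are not d-separated.

No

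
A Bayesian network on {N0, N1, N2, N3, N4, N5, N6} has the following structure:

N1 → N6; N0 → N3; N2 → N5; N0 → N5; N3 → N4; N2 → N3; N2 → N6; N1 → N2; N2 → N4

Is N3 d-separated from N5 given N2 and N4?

There are 3 undirected paths between N3 and N5; checking each against the conditioning set {N2, N4}:
Path 1: N3 → N4 ← N2 → N5
  N2 is a fork here and N2 is conditioned on, so the path is blocked at N2.
Path 2: N3 ← N2 → N5
  N2 is a fork here and N2 is conditioned on, so the path is blocked at N2.
Path 3: N3 ← N0 → N5
  N0 is a fork and N0 is not conditioned on — no node blocks this path, so it is active.
At least one path is unblocked, so d-separation fails.

No — N3 and N5 are not d-separated given {N2, N4}.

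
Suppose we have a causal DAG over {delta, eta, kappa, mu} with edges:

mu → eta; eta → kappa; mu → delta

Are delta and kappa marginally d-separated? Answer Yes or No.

No

Only one path connects delta and kappa:
Path 1: delta ← mu → eta → kappa
  mu is a fork and mu is not conditioned on; eta is a chain and eta is not conditioned on — no node blocks this path, so it is active.
Since the path delta ← mu → eta → kappa is active, delta and kappa are not d-separated given ∅.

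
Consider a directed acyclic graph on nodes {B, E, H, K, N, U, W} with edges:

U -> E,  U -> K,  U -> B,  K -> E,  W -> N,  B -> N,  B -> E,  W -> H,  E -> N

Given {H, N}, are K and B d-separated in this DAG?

We examine all 6 paths between K and B:
Path 1: K → E ← B
  E is a collider and its descendant N is conditioned on, which opens it — no node blocks this path, so it is active.
Path 2: K → E → N ← B
  E is a chain and E is not conditioned on; N is a collider and N is conditioned on, which opens it — no node blocks this path, so it is active.
Path 3: K → E ← U → B
  E is a collider and its descendant N is conditioned on, which opens it; U is a fork and U is not conditioned on — no node blocks this path, so it is active.
Path 4: K ← U → E ← B
  U is a fork and U is not conditioned on; E is a collider and its descendant N is conditioned on, which opens it — no node blocks this path, so it is active.
Path 5: K ← U → E → N ← B
  U is a fork and U is not conditioned on; E is a chain and E is not conditioned on; N is a collider and N is conditioned on, which opens it — no node blocks this path, so it is active.
Path 6: K ← U → B
  U is a fork and U is not conditioned on — no node blocks this path, so it is active.
Because an active path exists, K and B are not d-separated.

No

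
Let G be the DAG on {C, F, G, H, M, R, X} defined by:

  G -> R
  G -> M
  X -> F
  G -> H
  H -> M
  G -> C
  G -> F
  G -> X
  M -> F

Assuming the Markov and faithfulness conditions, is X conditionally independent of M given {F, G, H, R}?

No

Enumerating the 6 paths from X to M and testing each for blocking by {F, G, H, R}:
  1. X → F ← M — F:collider[open] ⇒ active
  2. X → F ← G → M — F:collider[open]; G:fork[blocks] ⇒ blocked
  3. X → F ← G → H → M — F:collider[open]; G:fork[blocks]; H:chain[blocks] ⇒ blocked
  4. X ← G → F ← M — G:fork[blocks]; F:collider[open] ⇒ blocked
  5. X ← G → M — G:fork[blocks] ⇒ blocked
  6. X ← G → H → M — G:fork[blocks]; H:chain[blocks] ⇒ blocked
Since the path X → F ← M is active, X and M are not d-separated given {F, G, H, R}.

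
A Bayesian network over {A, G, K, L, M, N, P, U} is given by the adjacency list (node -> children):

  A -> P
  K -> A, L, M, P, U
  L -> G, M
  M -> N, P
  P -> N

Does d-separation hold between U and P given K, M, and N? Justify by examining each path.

We examine all 6 paths between U and P:
Path 1: U ← K → A → P
  K is a fork here and K is conditioned on, so the path is blocked at K.
Path 2: U ← K → P
  K is a fork here and K is conditioned on, so the path is blocked at K.
Path 3: U ← K → L → M → N ← P
  K is a fork here and K is conditioned on, so the path is blocked at K.
Path 4: U ← K → L → M → P
  K is a fork here and K is conditioned on, so the path is blocked at K.
Path 5: U ← K → M → N ← P
  K is a fork here and K is conditioned on, so the path is blocked at K.
Path 6: U ← K → M → P
  K is a fork here and K is conditioned on, so the path is blocked at K.
Since every path is blocked, d-separation holds.

Yes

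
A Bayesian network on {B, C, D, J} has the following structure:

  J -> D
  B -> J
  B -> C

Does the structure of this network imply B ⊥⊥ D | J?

The only undirected path from B to D is:
  1. B → J → D — J:chain[blocks] ⇒ blocked
Every path is blocked, so B and D are d-separated given {J}.

Yes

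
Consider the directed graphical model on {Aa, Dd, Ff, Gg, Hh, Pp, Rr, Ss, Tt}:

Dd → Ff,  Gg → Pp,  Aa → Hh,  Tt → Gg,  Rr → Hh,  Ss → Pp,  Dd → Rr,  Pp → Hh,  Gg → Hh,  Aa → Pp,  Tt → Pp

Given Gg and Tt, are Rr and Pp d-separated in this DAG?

We examine all 4 paths between Rr and Pp:
Path 1: Rr → Hh ← Pp
  Hh is a collider here and neither Hh nor any of its descendants is conditioned on, so the collider stays closed — the path is blocked at Hh.
Path 2: Rr → Hh ← Gg → Pp
  Hh is a collider here and neither Hh nor any of its descendants is conditioned on, so the collider stays closed — the path is blocked at Hh.
Path 3: Rr → Hh ← Gg ← Tt → Pp
  Hh is a collider here and neither Hh nor any of its descendants is conditioned on, so the collider stays closed — the path is blocked at Hh.
Path 4: Rr → Hh ← Aa → Pp
  Hh is a collider here and neither Hh nor any of its descendants is conditioned on, so the collider stays closed — the path is blocked at Hh.
Since every path is blocked, d-separation holds.

Yes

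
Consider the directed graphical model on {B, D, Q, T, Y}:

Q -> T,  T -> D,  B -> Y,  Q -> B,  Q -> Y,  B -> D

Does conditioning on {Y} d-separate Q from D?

No

We examine all 3 paths between Q and D:
Path 1: Q → B → D
  B is a chain and B is not conditioned on — no node blocks this path, so it is active.
Path 2: Q → T → D
  T is a chain and T is not conditioned on — no node blocks this path, so it is active.
Path 3: Q → Y ← B → D
  Y is a collider and Y is conditioned on, which opens it; B is a fork and B is not conditioned on — no node blocks this path, so it is active.
Since the path Q → B → D is active, Q and D are not d-separated given {Y}.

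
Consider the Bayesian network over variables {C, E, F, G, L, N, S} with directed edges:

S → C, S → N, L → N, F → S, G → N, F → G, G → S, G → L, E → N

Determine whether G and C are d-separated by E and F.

No — G and C are not d-separated given {E, F}.

4 paths connect G and C; each must be blocked for d-separation to hold:
Path 1: G ← F → S → C
  F is a fork here and F is conditioned on, so the path is blocked at F.
Path 2: G → N ← S → C
  N is a collider here and neither N nor any of its descendants is conditioned on, so the collider stays closed — the path is blocked at N.
Path 3: G → S → C
  S is a chain and S is not conditioned on — no node blocks this path, so it is active.
Path 4: G → L → N ← S → C
  N is a collider here and neither N nor any of its descendants is conditioned on, so the collider stays closed — the path is blocked at N.
Since the path G → S → C is active, G and C are not d-separated given {E, F}.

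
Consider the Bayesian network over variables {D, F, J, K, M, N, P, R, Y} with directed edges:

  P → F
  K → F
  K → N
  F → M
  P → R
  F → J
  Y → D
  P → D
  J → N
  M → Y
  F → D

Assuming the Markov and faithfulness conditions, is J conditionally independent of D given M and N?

No

Enumerating the 6 paths from J to D and testing each for blocking by {M, N}:
  1. J → N ← K → F → D — N:collider[open]; K:fork[open]; F:chain[open] ⇒ active
  2. J → N ← K → F ← P → D — N:collider[open]; K:fork[open]; F:collider[open]; P:fork[open] ⇒ active
  3. J → N ← K → F → M → Y → D — N:collider[open]; K:fork[open]; F:chain[open]; M:chain[blocks]; Y:chain[open] ⇒ blocked
  4. J ← F → D — F:fork[open] ⇒ active
  5. J ← F ← P → D — F:chain[open]; P:fork[open] ⇒ active
  6. J ← F → M → Y → D — F:fork[open]; M:chain[blocks]; Y:chain[open] ⇒ blocked
Since the path J → N ← K → F → D is active, J and D are not d-separated given {M, N}.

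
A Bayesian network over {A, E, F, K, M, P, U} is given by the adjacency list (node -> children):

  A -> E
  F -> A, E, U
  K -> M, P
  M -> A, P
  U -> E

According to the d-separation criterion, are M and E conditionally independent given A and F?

Yes

We examine all 3 paths between M and E:
Path 1: M → A ← F → U → E
  F is a fork here and F is conditioned on, so the path is blocked at F.
Path 2: M → A ← F → E
  F is a fork here and F is conditioned on, so the path is blocked at F.
Path 3: M → A → E
  A is a chain here and A is conditioned on, so the path is blocked at A.
Every path is blocked, so M and E are d-separated given {A, F}.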